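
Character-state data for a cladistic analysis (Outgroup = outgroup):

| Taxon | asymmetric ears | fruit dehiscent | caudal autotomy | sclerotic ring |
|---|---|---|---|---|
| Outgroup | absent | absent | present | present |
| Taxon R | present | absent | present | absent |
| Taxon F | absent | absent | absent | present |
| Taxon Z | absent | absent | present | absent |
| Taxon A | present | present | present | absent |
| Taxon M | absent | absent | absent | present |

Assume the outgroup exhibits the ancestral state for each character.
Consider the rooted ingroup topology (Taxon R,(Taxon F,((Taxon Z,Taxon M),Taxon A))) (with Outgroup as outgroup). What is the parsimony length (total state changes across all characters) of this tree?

8

Map each character onto (Taxon R,(Taxon F,((Taxon Z,Taxon M),Taxon A))) (rooted by Outgroup) and count the minimum state changes it requires (Fitch parsimony):
asymmetric ears: 2; fruit dehiscent: 1; caudal autotomy: 2; sclerotic ring: 3.
Total tree length = 8.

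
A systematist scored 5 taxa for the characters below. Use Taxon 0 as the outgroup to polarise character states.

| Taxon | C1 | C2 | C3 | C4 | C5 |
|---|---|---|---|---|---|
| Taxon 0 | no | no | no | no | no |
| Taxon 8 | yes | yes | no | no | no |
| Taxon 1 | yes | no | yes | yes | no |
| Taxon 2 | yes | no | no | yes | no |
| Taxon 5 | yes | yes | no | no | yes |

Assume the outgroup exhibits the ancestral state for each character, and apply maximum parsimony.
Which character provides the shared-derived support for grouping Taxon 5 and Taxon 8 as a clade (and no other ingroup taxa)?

C2

The outgroup has state 'no' for every character, so 'yes' is the derived state throughout.
All ingroup taxa share the derived state 'yes' for C1; it defines the ingroup but does not resolve relationships within it.
C2 (derived state 'yes') is shared by Taxon 5 and Taxon 8 — a synapomorphy uniting that clade.
C3 (derived state 'yes') is unique to Taxon 1 (autapomorphy; uninformative for grouping).
C4: derived state 'yes' in Taxon 1 and Taxon 2 only — synapomorphy for {Taxon 1, Taxon 2}.
C5: derived state 'yes' in Taxon 5 only — an autapomorphy, so it tells us nothing about relationships among taxa.
Most parsimonious ingroup topology: ((Taxon 8,Taxon 5),(Taxon 1,Taxon 2)).
The clade {Taxon 5, Taxon 8} is supported by C2: its derived state 'yes' occurs in exactly those taxa and in no other taxon (including the outgroup).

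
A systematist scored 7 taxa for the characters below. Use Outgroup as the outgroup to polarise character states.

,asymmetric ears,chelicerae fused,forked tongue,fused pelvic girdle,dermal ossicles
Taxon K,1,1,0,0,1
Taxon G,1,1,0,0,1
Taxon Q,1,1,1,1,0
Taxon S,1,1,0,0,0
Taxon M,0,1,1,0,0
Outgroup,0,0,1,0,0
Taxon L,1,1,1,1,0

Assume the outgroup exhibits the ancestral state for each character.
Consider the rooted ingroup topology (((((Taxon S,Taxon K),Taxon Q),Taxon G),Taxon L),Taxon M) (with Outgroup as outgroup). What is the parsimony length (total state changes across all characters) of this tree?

Map each character onto (((((Taxon S,Taxon K),Taxon Q),Taxon G),Taxon L),Taxon M) (rooted by Outgroup) and count the minimum state changes it requires (Fitch parsimony):
asymmetric ears: 1; chelicerae fused: 1; forked tongue: 2; fused pelvic girdle: 2; dermal ossicles: 2.
Total tree length = 8.

8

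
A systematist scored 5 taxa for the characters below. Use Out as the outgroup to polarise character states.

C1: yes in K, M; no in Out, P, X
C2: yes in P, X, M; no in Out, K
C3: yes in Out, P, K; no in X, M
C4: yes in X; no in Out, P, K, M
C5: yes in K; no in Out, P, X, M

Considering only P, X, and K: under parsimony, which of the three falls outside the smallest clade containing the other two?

Character polarity is set by the outgroup: the derived state is whichever differs from the outgroup's state, so for C3 the derived state is 'no', and for the remaining characters it is 'yes'.
C1 (state 'yes') occurs in K and M but conflicts with the nesting implied by the other characters — most parsimoniously interpreted as homoplasy.
C2: derived state 'yes' in M, P, and X only — synapomorphy for {M, P, X}.
C3: derived state 'no' in M and X only — synapomorphy for {M, X}.
C4 (derived state 'yes') is unique to X (autapomorphy; uninformative for grouping).
C5 (derived state 'yes') is unique to K (autapomorphy; uninformative for grouping).
Most parsimonious ingroup topology: ((P,(X,M)),K).
X and P share a more recent common ancestor with each other than either does with K, so K is the least closely related of the three.

K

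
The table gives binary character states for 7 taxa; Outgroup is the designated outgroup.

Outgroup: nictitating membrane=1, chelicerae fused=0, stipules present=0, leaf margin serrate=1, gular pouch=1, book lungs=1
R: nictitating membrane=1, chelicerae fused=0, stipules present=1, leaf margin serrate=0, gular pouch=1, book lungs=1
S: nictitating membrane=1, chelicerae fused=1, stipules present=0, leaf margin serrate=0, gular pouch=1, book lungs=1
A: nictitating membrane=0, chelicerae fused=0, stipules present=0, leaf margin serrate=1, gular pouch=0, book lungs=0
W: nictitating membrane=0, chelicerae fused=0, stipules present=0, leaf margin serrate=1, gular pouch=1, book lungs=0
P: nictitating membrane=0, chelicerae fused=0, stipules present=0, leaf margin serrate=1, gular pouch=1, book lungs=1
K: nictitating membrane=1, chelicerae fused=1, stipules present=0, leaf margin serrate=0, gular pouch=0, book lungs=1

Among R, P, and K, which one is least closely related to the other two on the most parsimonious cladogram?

Character polarity is set by the outgroup: the derived state is whichever differs from the outgroup's state, so for nictitating membrane, leaf margin serrate, gular pouch, book lungs the derived state is '0', and for the remaining characters it is '1'.
nictitating membrane: derived state '0' in A, P, and W only — synapomorphy for {A, P, W}.
chelicerae fused (derived state '1') is shared by K and S — a synapomorphy uniting that clade.
stipules present (derived state '1') is unique to R (autapomorphy; uninformative for grouping).
Only K, R, and S show the derived state '0' for leaf margin serrate, supporting them as a clade.
gular pouch (state '0') occurs in A and K but conflicts with the nesting implied by the other characters — most parsimoniously interpreted as homoplasy.
Only A and W show the derived state '0' for book lungs, supporting them as a clade.
Most parsimonious ingroup topology: ((R,(S,K)),((A,W),P)).
K and R share a more recent common ancestor with each other than either does with P, so P is the least closely related of the three.

P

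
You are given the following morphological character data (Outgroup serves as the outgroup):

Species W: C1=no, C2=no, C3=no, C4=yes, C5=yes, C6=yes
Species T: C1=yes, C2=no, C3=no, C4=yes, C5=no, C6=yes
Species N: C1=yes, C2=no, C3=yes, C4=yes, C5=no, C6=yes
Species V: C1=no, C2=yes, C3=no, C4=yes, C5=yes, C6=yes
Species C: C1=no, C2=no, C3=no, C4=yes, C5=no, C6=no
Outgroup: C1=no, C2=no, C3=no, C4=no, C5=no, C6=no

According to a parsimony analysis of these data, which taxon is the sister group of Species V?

Species W

The outgroup has state 'no' for every character, so 'yes' is the derived state throughout.
C1 (derived state 'yes') is shared by Species N and Species T — a synapomorphy uniting that clade.
C2 (derived state 'yes') is unique to Species V (autapomorphy; uninformative for grouping).
C3: derived state 'yes' in Species N only — an autapomorphy, so it tells us nothing about relationships among taxa.
All ingroup taxa share the derived state 'yes' for C4; it defines the ingroup but does not resolve relationships within it.
C5: derived state 'yes' in Species V and Species W only — synapomorphy for {Species V, Species W}.
C6 (derived state 'yes') is shared by Species N, Species T, Species V, and Species W — a synapomorphy uniting that clade.
Most parsimonious ingroup topology: (((Species T,Species N),(Species W,Species V)),Species C).
Species V and Species W form a cherry on this tree, so they are sister taxa.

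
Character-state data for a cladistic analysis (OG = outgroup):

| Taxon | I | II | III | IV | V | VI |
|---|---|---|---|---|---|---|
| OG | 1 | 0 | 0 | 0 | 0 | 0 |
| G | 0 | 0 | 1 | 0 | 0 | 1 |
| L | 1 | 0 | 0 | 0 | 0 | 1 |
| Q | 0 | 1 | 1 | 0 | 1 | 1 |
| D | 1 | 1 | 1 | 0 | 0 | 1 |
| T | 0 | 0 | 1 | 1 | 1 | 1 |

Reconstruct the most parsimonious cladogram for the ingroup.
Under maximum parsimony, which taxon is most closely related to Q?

T

Character polarity is set by the outgroup: the derived state is whichever differs from the outgroup's state, so for I the derived state is '0', and for the remaining characters it is '1'.
Only G, Q, and T show the derived state '0' for I, supporting them as a clade.
II groups D and Q, which is incompatible with the clades supported by the remaining characters; treating it as convergent (homoplasy) costs fewer steps than any alternative tree.
III (derived state '1') is shared by D, G, Q, and T — a synapomorphy uniting that clade.
IV: derived state '1' in T only — an autapomorphy, so it tells us nothing about relationships among taxa.
V (derived state '1') is shared by Q and T — a synapomorphy uniting that clade.
All ingroup taxa share the derived state '1' for VI; it defines the ingroup but does not resolve relationships within it.
Most parsimonious ingroup topology: (((G,(Q,T)),D),L).
Q and T form a cherry on this tree, so they are sister taxa.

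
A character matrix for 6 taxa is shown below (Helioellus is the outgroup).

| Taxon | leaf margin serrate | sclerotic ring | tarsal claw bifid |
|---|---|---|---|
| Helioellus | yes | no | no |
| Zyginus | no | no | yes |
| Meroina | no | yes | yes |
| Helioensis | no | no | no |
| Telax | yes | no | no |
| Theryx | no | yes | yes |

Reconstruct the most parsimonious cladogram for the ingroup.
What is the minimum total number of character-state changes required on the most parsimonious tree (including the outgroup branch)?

Character polarity is set by the outgroup: the derived state is whichever differs from the outgroup's state, so for leaf margin serrate the derived state is 'no', and for the remaining characters it is 'yes'.
Only Helioensis, Meroina, Theryx, and Zyginus show the derived state 'no' for leaf margin serrate, supporting them as a clade.
Only Meroina and Theryx show the derived state 'yes' for sclerotic ring, supporting them as a clade.
Only Meroina, Theryx, and Zyginus show the derived state 'yes' for tarsal claw bifid, supporting them as a clade.
Most parsimonious ingroup topology: (((Zyginus,(Meroina,Theryx)),Helioensis),Telax).
Changes per character on this tree: leaf margin serrate: 1; sclerotic ring: 1; tarsal claw bifid: 1.
Total = 3.

3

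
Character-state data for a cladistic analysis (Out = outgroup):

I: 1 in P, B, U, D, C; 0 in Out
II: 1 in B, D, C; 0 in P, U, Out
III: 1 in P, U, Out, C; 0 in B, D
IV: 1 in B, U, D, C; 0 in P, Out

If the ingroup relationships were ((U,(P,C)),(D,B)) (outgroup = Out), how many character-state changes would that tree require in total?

Map each character onto ((U,(P,C)),(D,B)) (rooted by Out) and count the minimum state changes it requires (Fitch parsimony):
I: 1; II: 2; III: 1; IV: 2.
Total tree length = 6.

6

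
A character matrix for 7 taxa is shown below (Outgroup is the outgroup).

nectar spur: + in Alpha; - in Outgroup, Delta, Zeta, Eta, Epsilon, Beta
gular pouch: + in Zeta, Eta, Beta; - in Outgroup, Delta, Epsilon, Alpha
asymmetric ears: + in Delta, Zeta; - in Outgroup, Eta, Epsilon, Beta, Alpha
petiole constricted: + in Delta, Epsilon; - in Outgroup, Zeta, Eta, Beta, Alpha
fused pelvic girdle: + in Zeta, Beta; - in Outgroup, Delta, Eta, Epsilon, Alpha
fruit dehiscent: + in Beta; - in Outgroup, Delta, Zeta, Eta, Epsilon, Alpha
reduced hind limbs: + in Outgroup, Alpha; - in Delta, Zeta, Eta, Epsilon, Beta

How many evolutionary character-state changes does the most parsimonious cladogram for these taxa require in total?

Character polarity is set by the outgroup: the derived state is whichever differs from the outgroup's state, so for reduced hind limbs the derived state is '-', and for the remaining characters it is '+'.
nectar spur: derived state '+' in Alpha only — an autapomorphy, so it tells us nothing about relationships among taxa.
Only Beta, Eta, and Zeta show the derived state '+' for gular pouch, supporting them as a clade.
asymmetric ears groups Delta and Zeta, which is incompatible with the clades supported by the remaining characters; treating it as convergent (homoplasy) costs fewer steps than any alternative tree.
Only Delta and Epsilon show the derived state '+' for petiole constricted, supporting them as a clade.
fused pelvic girdle (derived state '+') is shared by Beta and Zeta — a synapomorphy uniting that clade.
fruit dehiscent: derived state '+' in Beta only — an autapomorphy, so it tells us nothing about relationships among taxa.
reduced hind limbs (derived state '-') is shared by Beta, Delta, Epsilon, Eta, and Zeta — a synapomorphy uniting that clade.
Most parsimonious ingroup topology: (((Delta,Epsilon),((Zeta,Beta),Eta)),Alpha).
Changes per character on this tree: nectar spur: 1; gular pouch: 1; asymmetric ears: 2; petiole constricted: 1; fused pelvic girdle: 1; fruit dehiscent: 1; reduced hind limbs: 1.
Total = 8.

8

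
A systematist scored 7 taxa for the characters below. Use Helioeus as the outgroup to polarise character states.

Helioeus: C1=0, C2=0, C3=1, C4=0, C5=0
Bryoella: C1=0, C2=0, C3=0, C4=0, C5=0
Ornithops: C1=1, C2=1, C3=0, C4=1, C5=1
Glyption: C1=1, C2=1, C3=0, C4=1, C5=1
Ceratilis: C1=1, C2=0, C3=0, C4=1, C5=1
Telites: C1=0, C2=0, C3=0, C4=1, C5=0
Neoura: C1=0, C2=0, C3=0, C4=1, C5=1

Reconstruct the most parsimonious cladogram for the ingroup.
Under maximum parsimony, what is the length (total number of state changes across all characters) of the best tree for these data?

5

Character polarity is set by the outgroup: the derived state is whichever differs from the outgroup's state, so for C3 the derived state is '0', and for the remaining characters it is '1'.
C1: derived state '1' in Ceratilis, Glyption, and Ornithops only — synapomorphy for {Ceratilis, Glyption, Ornithops}.
Only Glyption and Ornithops show the derived state '1' for C2, supporting them as a clade.
All ingroup taxa share the derived state '0' for C3; it defines the ingroup but does not resolve relationships within it.
Only Ceratilis, Glyption, Neoura, Ornithops, and Telites show the derived state '1' for C4, supporting them as a clade.
C5 (derived state '1') is shared by Ceratilis, Glyption, Neoura, and Ornithops — a synapomorphy uniting that clade.
Most parsimonious ingroup topology: (Bryoella,((((Ornithops,Glyption),Ceratilis),Neoura),Telites)).
Changes per character on this tree: C1: 1; C2: 1; C3: 1; C4: 1; C5: 1.
Total = 5.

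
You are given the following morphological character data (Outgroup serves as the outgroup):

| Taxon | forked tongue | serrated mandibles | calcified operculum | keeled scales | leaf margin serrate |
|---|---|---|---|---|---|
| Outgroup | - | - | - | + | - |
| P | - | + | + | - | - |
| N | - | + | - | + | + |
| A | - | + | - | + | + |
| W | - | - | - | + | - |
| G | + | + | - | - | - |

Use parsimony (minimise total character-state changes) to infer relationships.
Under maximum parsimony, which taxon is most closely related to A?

N

Character polarity is set by the outgroup: the derived state is whichever differs from the outgroup's state, so for keeled scales the derived state is '-', and for the remaining characters it is '+'.
forked tongue (derived state '+') is unique to G (autapomorphy; uninformative for grouping).
serrated mandibles (derived state '+') is shared by A, G, N, and P — a synapomorphy uniting that clade.
calcified operculum: derived state '+' in P only — an autapomorphy, so it tells us nothing about relationships among taxa.
keeled scales (derived state '-') is shared by G and P — a synapomorphy uniting that clade.
leaf margin serrate (derived state '+') is shared by A and N — a synapomorphy uniting that clade.
Most parsimonious ingroup topology: (((P,G),(N,A)),W).
A and N form a cherry on this tree, so they are sister taxa.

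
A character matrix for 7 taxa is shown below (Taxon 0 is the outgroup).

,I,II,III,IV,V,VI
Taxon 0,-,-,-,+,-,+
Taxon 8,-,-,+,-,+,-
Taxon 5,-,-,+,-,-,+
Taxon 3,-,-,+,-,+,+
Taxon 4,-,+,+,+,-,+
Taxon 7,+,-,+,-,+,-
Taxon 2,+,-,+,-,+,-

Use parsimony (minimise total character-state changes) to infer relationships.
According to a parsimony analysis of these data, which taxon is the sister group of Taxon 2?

Character polarity is set by the outgroup: the derived state is whichever differs from the outgroup's state, so for IV, VI the derived state is '-', and for the remaining characters it is '+'.
I: derived state '+' in Taxon 2 and Taxon 7 only — synapomorphy for {Taxon 2, Taxon 7}.
II: derived state '+' in Taxon 4 only — an autapomorphy, so it tells us nothing about relationships among taxa.
III (derived state '+') is shared by all ingroup taxa — unites the whole ingroup.
IV (derived state '-') is shared by Taxon 2, Taxon 3, Taxon 5, Taxon 7, and Taxon 8 — a synapomorphy uniting that clade.
V (derived state '+') is shared by Taxon 2, Taxon 3, Taxon 7, and Taxon 8 — a synapomorphy uniting that clade.
VI (derived state '-') is shared by Taxon 2, Taxon 7, and Taxon 8 — a synapomorphy uniting that clade.
Most parsimonious ingroup topology: ((((Taxon 8,(Taxon 7,Taxon 2)),Taxon 3),Taxon 5),Taxon 4).
Taxon 2 and Taxon 7 form a cherry on this tree, so they are sister taxa.

Taxon 7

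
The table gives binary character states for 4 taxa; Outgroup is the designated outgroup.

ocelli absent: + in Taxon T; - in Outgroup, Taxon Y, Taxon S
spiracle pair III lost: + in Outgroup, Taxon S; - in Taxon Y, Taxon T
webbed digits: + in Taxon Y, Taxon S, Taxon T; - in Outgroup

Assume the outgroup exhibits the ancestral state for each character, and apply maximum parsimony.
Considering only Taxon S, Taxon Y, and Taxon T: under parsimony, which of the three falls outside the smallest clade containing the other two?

Character polarity is set by the outgroup: the derived state is whichever differs from the outgroup's state, so for spiracle pair III lost the derived state is '-', and for the remaining characters it is '+'.
ocelli absent: derived state '+' in Taxon T only — an autapomorphy, so it tells us nothing about relationships among taxa.
Only Taxon T and Taxon Y show the derived state '-' for spiracle pair III lost, supporting them as a clade.
webbed digits (derived state '+') is shared by all ingroup taxa — unites the whole ingroup.
Most parsimonious ingroup topology: (Taxon S,(Taxon Y,Taxon T)).
Taxon T and Taxon Y share a more recent common ancestor with each other than either does with Taxon S, so Taxon S is the least closely related of the three.

Taxon S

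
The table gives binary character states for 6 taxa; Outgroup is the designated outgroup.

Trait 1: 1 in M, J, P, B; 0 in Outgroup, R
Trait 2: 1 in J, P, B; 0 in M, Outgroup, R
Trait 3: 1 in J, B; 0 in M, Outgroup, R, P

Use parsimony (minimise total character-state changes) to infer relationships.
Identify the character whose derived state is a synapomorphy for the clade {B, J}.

Trait 3

The outgroup has state '0' for every character, so '1' is the derived state throughout.
Trait 1 (derived state '1') is shared by B, J, M, and P — a synapomorphy uniting that clade.
Trait 2 (derived state '1') is shared by B, J, and P — a synapomorphy uniting that clade.
Trait 3 (derived state '1') is shared by B and J — a synapomorphy uniting that clade.
Most parsimonious ingroup topology: ((((B,J),P),M),R).
The clade {B, J} is supported by Trait 3: its derived state '1' occurs in exactly those taxa and in no other taxon (including the outgroup).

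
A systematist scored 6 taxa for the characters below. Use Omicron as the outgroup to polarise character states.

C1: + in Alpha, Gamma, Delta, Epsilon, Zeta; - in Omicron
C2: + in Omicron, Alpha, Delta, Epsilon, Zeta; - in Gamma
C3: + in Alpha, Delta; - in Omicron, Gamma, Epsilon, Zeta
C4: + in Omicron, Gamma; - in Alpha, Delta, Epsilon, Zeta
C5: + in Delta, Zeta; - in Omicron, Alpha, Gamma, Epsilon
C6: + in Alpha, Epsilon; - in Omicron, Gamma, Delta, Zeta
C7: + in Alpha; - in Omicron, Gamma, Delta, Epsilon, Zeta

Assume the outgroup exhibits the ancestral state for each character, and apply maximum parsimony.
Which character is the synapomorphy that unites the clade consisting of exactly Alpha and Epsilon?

C6

Character polarity is set by the outgroup: the derived state is whichever differs from the outgroup's state, so for C2, C4 the derived state is '-', and for the remaining characters it is '+'.
C1 (derived state '+') is shared by all ingroup taxa — unites the whole ingroup.
C2 (derived state '-') is unique to Gamma (autapomorphy; uninformative for grouping).
C3 groups Alpha and Delta, which is incompatible with the clades supported by the remaining characters; treating it as convergent (homoplasy) costs fewer steps than any alternative tree.
C4 (derived state '-') is shared by Alpha, Delta, Epsilon, and Zeta — a synapomorphy uniting that clade.
C5: derived state '+' in Delta and Zeta only — synapomorphy for {Delta, Zeta}.
C6: derived state '+' in Alpha and Epsilon only — synapomorphy for {Alpha, Epsilon}.
C7: derived state '+' in Alpha only — an autapomorphy, so it tells us nothing about relationships among taxa.
Most parsimonious ingroup topology: (((Alpha,Epsilon),(Delta,Zeta)),Gamma).
The clade {Alpha, Epsilon} is supported by C6: its derived state '+' occurs in exactly those taxa and in no other taxon (including the outgroup).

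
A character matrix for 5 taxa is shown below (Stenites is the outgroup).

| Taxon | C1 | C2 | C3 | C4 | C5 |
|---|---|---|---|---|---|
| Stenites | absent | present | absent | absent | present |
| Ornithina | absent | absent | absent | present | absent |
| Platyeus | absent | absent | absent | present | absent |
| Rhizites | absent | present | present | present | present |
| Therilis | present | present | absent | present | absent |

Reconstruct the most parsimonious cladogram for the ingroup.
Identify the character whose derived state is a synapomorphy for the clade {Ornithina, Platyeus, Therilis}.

C5

Character polarity is set by the outgroup: the derived state is whichever differs from the outgroup's state, so for C2, C5 the derived state is 'absent', and for the remaining characters it is 'present'.
C1 (derived state 'present') is unique to Therilis (autapomorphy; uninformative for grouping).
C2: derived state 'absent' in Ornithina and Platyeus only — synapomorphy for {Ornithina, Platyeus}.
C3 (derived state 'present') is unique to Rhizites (autapomorphy; uninformative for grouping).
All ingroup taxa share the derived state 'present' for C4; it defines the ingroup but does not resolve relationships within it.
C5 (derived state 'absent') is shared by Ornithina, Platyeus, and Therilis — a synapomorphy uniting that clade.
Most parsimonious ingroup topology: (((Ornithina,Platyeus),Therilis),Rhizites).
The clade {Ornithina, Platyeus, Therilis} is supported by C5: its derived state 'absent' occurs in exactly those taxa and in no other taxon (including the outgroup).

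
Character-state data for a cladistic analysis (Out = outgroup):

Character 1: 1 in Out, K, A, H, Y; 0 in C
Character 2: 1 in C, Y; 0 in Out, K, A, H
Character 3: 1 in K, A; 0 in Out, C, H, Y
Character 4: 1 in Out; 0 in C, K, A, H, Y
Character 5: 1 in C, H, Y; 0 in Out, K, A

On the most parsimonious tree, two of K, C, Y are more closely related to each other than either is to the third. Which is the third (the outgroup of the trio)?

Character polarity is set by the outgroup: the derived state is whichever differs from the outgroup's state, so for Character 1, Character 4 the derived state is '0', and for the remaining characters it is '1'.
Character 1: derived state '0' in C only — an autapomorphy, so it tells us nothing about relationships among taxa.
Character 2 (derived state '1') is shared by C and Y — a synapomorphy uniting that clade.
Character 3 (derived state '1') is shared by A and K — a synapomorphy uniting that clade.
All ingroup taxa share the derived state '0' for Character 4; it defines the ingroup but does not resolve relationships within it.
Character 5 (derived state '1') is shared by C, H, and Y — a synapomorphy uniting that clade.
Most parsimonious ingroup topology: (((C,Y),H),(K,A)).
Y and C share a more recent common ancestor with each other than either does with K, so K is the least closely related of the three.

K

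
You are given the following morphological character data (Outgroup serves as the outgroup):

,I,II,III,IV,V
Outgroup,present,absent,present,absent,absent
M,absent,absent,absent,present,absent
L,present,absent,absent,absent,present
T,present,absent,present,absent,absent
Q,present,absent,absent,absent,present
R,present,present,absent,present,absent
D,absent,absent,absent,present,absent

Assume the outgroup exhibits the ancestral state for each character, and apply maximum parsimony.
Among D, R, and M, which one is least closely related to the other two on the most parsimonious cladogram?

R

Character polarity is set by the outgroup: the derived state is whichever differs from the outgroup's state, so for I, III the derived state is 'absent', and for the remaining characters it is 'present'.
Only D and M show the derived state 'absent' for I, supporting them as a clade.
II: derived state 'present' in R only — an autapomorphy, so it tells us nothing about relationships among taxa.
III (derived state 'absent') is shared by D, L, M, Q, and R — a synapomorphy uniting that clade.
Only D, M, and R show the derived state 'present' for IV, supporting them as a clade.
V (derived state 'present') is shared by L and Q — a synapomorphy uniting that clade.
Most parsimonious ingroup topology: ((((M,D),R),(L,Q)),T).
M and D share a more recent common ancestor with each other than either does with R, so R is the least closely related of the three.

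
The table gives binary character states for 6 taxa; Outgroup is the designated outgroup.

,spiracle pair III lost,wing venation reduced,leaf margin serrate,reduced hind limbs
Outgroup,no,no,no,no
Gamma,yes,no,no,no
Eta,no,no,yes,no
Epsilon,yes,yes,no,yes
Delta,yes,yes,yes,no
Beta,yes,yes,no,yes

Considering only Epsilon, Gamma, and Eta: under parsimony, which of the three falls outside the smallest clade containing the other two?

Eta

The outgroup has state 'no' for every character, so 'yes' is the derived state throughout.
Only Beta, Delta, Epsilon, and Gamma show the derived state 'yes' for spiracle pair III lost, supporting them as a clade.
wing venation reduced (derived state 'yes') is shared by Beta, Delta, and Epsilon — a synapomorphy uniting that clade.
leaf margin serrate groups Delta and Eta, which is incompatible with the clades supported by the remaining characters; treating it as convergent (homoplasy) costs fewer steps than any alternative tree.
reduced hind limbs (derived state 'yes') is shared by Beta and Epsilon — a synapomorphy uniting that clade.
Most parsimonious ingroup topology: ((Gamma,((Epsilon,Beta),Delta)),Eta).
Epsilon and Gamma share a more recent common ancestor with each other than either does with Eta, so Eta is the least closely related of the three.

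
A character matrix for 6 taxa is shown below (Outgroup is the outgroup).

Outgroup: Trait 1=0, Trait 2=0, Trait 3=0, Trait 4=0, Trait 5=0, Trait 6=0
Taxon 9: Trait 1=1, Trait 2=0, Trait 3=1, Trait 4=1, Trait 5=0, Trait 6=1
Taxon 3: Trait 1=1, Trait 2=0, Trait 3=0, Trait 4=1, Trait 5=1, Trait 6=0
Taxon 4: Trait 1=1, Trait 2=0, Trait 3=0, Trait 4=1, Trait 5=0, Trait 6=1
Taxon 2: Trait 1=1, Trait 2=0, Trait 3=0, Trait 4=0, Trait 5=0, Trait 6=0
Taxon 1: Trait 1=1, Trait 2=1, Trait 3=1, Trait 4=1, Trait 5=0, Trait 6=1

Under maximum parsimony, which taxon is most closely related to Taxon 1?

The outgroup has state '0' for every character, so '1' is the derived state throughout.
Trait 1 (derived state '1') is shared by all ingroup taxa — unites the whole ingroup.
Trait 2: derived state '1' in Taxon 1 only — an autapomorphy, so it tells us nothing about relationships among taxa.
Trait 3 (derived state '1') is shared by Taxon 1 and Taxon 9 — a synapomorphy uniting that clade.
Only Taxon 1, Taxon 3, Taxon 4, and Taxon 9 show the derived state '1' for Trait 4, supporting them as a clade.
Trait 5: derived state '1' in Taxon 3 only — an autapomorphy, so it tells us nothing about relationships among taxa.
Only Taxon 1, Taxon 4, and Taxon 9 show the derived state '1' for Trait 6, supporting them as a clade.
Most parsimonious ingroup topology: ((((Taxon 9,Taxon 1),Taxon 4),Taxon 3),Taxon 2).
Taxon 1 and Taxon 9 form a cherry on this tree, so they are sister taxa.

Taxon 9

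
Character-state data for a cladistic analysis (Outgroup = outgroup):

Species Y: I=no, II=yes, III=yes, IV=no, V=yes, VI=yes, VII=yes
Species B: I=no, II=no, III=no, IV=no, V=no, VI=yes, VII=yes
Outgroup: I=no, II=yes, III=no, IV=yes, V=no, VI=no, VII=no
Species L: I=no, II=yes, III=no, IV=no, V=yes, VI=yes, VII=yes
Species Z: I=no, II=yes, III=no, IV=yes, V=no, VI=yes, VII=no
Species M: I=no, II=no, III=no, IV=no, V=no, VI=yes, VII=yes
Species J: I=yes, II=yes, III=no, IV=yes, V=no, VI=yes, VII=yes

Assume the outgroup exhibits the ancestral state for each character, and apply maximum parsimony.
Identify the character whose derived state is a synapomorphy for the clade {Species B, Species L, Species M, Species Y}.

Character polarity is set by the outgroup: the derived state is whichever differs from the outgroup's state, so for II, IV the derived state is 'no', and for the remaining characters it is 'yes'.
I (derived state 'yes') is unique to Species J (autapomorphy; uninformative for grouping).
Only Species B and Species M show the derived state 'no' for II, supporting them as a clade.
III: derived state 'yes' in Species Y only — an autapomorphy, so it tells us nothing about relationships among taxa.
IV: derived state 'no' in Species B, Species L, Species M, and Species Y only — synapomorphy for {Species B, Species L, Species M, Species Y}.
V: derived state 'yes' in Species L and Species Y only — synapomorphy for {Species L, Species Y}.
All ingroup taxa share the derived state 'yes' for VI; it defines the ingroup but does not resolve relationships within it.
VII (derived state 'yes') is shared by Species B, Species J, Species L, Species M, and Species Y — a synapomorphy uniting that clade.
Most parsimonious ingroup topology: ((((Species Y,Species L),(Species M,Species B)),Species J),Species Z).
The clade {Species B, Species L, Species M, Species Y} is supported by IV: its derived state 'no' occurs in exactly those taxa and in no other taxon (including the outgroup).

IV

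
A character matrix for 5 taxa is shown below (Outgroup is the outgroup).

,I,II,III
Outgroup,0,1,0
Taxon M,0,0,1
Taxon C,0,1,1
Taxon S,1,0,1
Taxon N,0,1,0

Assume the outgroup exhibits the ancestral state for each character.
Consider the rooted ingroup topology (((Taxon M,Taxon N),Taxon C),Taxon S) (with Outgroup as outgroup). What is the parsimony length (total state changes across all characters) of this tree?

5

Map each character onto (((Taxon M,Taxon N),Taxon C),Taxon S) (rooted by Outgroup) and count the minimum state changes it requires (Fitch parsimony):
I: 1; II: 2; III: 2.
Total tree length = 5.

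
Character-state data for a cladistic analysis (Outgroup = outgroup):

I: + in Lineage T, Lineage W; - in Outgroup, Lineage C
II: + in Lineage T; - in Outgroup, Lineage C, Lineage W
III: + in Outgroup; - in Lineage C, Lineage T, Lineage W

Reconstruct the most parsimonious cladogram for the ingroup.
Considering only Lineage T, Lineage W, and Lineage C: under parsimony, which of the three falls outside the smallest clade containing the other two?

Character polarity is set by the outgroup: the derived state is whichever differs from the outgroup's state, so for III the derived state is '-', and for the remaining characters it is '+'.
I (derived state '+') is shared by Lineage T and Lineage W — a synapomorphy uniting that clade.
II: derived state '+' in Lineage T only — an autapomorphy, so it tells us nothing about relationships among taxa.
III (derived state '-') is shared by all ingroup taxa — unites the whole ingroup.
Most parsimonious ingroup topology: (Lineage C,(Lineage T,Lineage W)).
Lineage W and Lineage T share a more recent common ancestor with each other than either does with Lineage C, so Lineage C is the least closely related of the three.

Lineage C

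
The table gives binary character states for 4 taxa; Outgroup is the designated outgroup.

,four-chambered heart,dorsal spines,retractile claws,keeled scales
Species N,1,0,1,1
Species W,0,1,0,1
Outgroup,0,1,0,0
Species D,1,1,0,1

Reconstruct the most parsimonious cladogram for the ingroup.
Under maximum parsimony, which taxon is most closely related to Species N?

Species D

Character polarity is set by the outgroup: the derived state is whichever differs from the outgroup's state, so for dorsal spines the derived state is '0', and for the remaining characters it is '1'.
four-chambered heart (derived state '1') is shared by Species D and Species N — a synapomorphy uniting that clade.
dorsal spines: derived state '0' in Species N only — an autapomorphy, so it tells us nothing about relationships among taxa.
retractile claws: derived state '1' in Species N only — an autapomorphy, so it tells us nothing about relationships among taxa.
keeled scales (derived state '1') is shared by all ingroup taxa — unites the whole ingroup.
Most parsimonious ingroup topology: (Species W,(Species D,Species N)).
Species N and Species D form a cherry on this tree, so they are sister taxa.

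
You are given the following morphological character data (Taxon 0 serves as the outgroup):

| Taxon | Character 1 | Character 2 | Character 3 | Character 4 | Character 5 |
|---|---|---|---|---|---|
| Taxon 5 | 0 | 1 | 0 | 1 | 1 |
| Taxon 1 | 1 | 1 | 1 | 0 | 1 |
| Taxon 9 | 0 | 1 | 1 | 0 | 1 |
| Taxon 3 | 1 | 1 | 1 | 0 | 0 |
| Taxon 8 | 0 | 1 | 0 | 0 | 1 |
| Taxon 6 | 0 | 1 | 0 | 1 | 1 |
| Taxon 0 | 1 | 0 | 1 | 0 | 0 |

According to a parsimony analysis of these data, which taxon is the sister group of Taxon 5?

Taxon 6

Character polarity is set by the outgroup: the derived state is whichever differs from the outgroup's state, so for Character 1, Character 3 the derived state is '0', and for the remaining characters it is '1'.
Character 1: derived state '0' in Taxon 5, Taxon 6, Taxon 8, and Taxon 9 only — synapomorphy for {Taxon 5, Taxon 6, Taxon 8, Taxon 9}.
Character 2 (derived state '1') is shared by all ingroup taxa — unites the whole ingroup.
Only Taxon 5, Taxon 6, and Taxon 8 show the derived state '0' for Character 3, supporting them as a clade.
Only Taxon 5 and Taxon 6 show the derived state '1' for Character 4, supporting them as a clade.
Character 5 (derived state '1') is shared by Taxon 1, Taxon 5, Taxon 6, Taxon 8, and Taxon 9 — a synapomorphy uniting that clade.
Most parsimonious ingroup topology: (((((Taxon 6,Taxon 5),Taxon 8),Taxon 9),Taxon 1),Taxon 3).
Taxon 5 and Taxon 6 form a cherry on this tree, so they are sister taxa.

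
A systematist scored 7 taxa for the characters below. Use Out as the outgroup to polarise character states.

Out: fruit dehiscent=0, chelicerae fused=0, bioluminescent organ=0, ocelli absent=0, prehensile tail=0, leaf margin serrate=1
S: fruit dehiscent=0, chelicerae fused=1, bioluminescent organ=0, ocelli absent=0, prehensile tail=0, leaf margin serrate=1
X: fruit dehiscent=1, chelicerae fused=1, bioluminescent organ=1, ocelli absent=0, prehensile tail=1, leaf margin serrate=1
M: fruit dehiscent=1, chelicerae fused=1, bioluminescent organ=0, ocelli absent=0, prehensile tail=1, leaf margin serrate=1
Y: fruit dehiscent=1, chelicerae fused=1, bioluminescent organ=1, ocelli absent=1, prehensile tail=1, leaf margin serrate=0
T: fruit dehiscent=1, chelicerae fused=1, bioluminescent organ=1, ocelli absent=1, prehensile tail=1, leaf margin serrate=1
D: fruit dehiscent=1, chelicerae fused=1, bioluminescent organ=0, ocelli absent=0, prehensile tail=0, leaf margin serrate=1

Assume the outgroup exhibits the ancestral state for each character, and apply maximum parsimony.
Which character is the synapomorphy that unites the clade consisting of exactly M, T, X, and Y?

prehensile tail

Character polarity is set by the outgroup: the derived state is whichever differs from the outgroup's state, so for leaf margin serrate the derived state is '0', and for the remaining characters it is '1'.
Only D, M, T, X, and Y show the derived state '1' for fruit dehiscent, supporting them as a clade.
chelicerae fused (derived state '1') is shared by all ingroup taxa — unites the whole ingroup.
Only T, X, and Y show the derived state '1' for bioluminescent organ, supporting them as a clade.
ocelli absent (derived state '1') is shared by T and Y — a synapomorphy uniting that clade.
Only M, T, X, and Y show the derived state '1' for prehensile tail, supporting them as a clade.
leaf margin serrate (derived state '0') is unique to Y (autapomorphy; uninformative for grouping).
Most parsimonious ingroup topology: (S,(((X,(Y,T)),M),D)).
The clade {M, T, X, Y} is supported by prehensile tail: its derived state '1' occurs in exactly those taxa and in no other taxon (including the outgroup).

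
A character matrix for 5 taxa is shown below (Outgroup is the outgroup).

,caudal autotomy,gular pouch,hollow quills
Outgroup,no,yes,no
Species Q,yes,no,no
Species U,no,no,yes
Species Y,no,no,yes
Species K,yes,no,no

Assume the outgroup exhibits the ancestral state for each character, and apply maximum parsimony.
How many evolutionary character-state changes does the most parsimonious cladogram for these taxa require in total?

3

Character polarity is set by the outgroup: the derived state is whichever differs from the outgroup's state, so for gular pouch the derived state is 'no', and for the remaining characters it is 'yes'.
caudal autotomy: derived state 'yes' in Species K and Species Q only — synapomorphy for {Species K, Species Q}.
All ingroup taxa share the derived state 'no' for gular pouch; it defines the ingroup but does not resolve relationships within it.
hollow quills (derived state 'yes') is shared by Species U and Species Y — a synapomorphy uniting that clade.
Most parsimonious ingroup topology: ((Species Q,Species K),(Species U,Species Y)).
Changes per character on this tree: caudal autotomy: 1; gular pouch: 1; hollow quills: 1.
Total = 3.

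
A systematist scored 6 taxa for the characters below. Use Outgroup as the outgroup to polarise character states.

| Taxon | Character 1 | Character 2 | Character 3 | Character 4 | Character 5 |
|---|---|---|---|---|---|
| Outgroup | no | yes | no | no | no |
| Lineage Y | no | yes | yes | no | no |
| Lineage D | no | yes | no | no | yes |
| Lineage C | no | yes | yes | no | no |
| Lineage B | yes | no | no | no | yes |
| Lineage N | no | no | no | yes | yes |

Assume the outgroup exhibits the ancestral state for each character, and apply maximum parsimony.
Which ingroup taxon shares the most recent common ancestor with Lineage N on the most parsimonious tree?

Lineage B

Character polarity is set by the outgroup: the derived state is whichever differs from the outgroup's state, so for Character 2 the derived state is 'no', and for the remaining characters it is 'yes'.
Character 1 (derived state 'yes') is unique to Lineage B (autapomorphy; uninformative for grouping).
Character 2 (derived state 'no') is shared by Lineage B and Lineage N — a synapomorphy uniting that clade.
Character 3 (derived state 'yes') is shared by Lineage C and Lineage Y — a synapomorphy uniting that clade.
Character 4 (derived state 'yes') is unique to Lineage N (autapomorphy; uninformative for grouping).
Character 5: derived state 'yes' in Lineage B, Lineage D, and Lineage N only — synapomorphy for {Lineage B, Lineage D, Lineage N}.
Most parsimonious ingroup topology: ((Lineage Y,Lineage C),(Lineage D,(Lineage B,Lineage N))).
Lineage N and Lineage B form a cherry on this tree, so they are sister taxa.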